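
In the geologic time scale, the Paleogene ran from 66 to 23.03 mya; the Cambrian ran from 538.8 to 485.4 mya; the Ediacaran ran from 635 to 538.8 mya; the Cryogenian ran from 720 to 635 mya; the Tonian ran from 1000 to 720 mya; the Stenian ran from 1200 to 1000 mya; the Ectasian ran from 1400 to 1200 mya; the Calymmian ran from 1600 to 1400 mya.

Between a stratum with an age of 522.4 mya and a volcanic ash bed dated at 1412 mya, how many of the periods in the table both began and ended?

The older date is 1412 Ma and the younger is 522.4 Ma.
Periods with start < 1412 and end > 522.4 Ma: Ectasian (1400–1200), Stenian (1200–1000), Tonian (1000–720), Cryogenian (720–635), Ediacaran (635–538.8).
That is 5 complete periods.

5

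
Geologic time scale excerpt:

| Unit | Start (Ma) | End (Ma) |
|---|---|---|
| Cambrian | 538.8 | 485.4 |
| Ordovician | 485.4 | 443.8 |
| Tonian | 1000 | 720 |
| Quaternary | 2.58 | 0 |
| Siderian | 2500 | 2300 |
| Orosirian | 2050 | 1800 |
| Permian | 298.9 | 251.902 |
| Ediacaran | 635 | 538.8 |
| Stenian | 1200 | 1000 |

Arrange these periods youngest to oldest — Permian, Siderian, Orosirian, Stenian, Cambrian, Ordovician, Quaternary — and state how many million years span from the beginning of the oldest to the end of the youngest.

Quaternary → Permian → Ordovician → Cambrian → Stenian → Orosirian → Siderian; total span 2500 Myr

From the excerpt: Permian 298.9–251.902; Siderian 2500–2300; Orosirian 2050–1800; Stenian 1200–1000; Cambrian 538.8–485.4; Ordovician 485.4–443.8; Quaternary 2.58–0 (Ma).
Larger Ma is earlier, so the oldest is Siderian and the youngest is Quaternary; youngest to oldest: Quaternary, Permian, Ordovician, Cambrian, Stenian, Orosirian, Siderian.
Oldest start 2500 minus youngest end 0 gives 2500 Myr overall.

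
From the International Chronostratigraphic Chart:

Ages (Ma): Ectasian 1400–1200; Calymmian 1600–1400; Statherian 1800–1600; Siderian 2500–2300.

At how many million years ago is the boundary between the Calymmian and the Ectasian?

The Calymmian ends and the Ectasian begins at 1400 Ma.

1400 Ma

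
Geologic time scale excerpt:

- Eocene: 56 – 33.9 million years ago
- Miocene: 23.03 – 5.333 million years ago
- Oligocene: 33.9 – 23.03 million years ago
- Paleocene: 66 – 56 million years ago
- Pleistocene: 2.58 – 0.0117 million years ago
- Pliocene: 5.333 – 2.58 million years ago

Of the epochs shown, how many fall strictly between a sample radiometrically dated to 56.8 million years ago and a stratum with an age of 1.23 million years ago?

56.8 Ma sits inside the Paleocene (66–56) and 1.23 Ma inside the Pleistocene (2.58–0.0117); neither of those is wholly between the two dates.
The listed epochs lying completely between them are Eocene, Oligocene, Miocene, Pliocene — 4 in all.

4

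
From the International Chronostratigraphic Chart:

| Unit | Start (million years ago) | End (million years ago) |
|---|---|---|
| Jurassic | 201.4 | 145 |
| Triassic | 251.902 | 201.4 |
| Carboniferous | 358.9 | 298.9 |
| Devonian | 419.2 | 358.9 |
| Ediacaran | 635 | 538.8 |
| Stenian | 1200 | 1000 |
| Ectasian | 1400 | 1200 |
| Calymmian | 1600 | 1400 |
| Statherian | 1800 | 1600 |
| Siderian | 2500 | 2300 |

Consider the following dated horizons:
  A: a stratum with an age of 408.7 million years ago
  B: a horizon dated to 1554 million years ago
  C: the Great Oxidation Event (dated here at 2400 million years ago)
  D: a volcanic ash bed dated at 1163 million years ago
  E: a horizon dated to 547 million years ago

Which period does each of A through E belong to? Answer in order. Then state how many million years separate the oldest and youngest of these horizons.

A: 408.7 Ma lies in 419.2–358.9 Ma, so Devonian.
B: 1554 Ma lies in 1600–1400 Ma, so Calymmian.
C: 2400 Ma lies in 2500–2300 Ma, so Siderian.
D: 1163 Ma lies in 1200–1000 Ma, so Stenian.
E: 547 Ma lies in 635–538.8 Ma, so Ediacaran.
Oldest = 2400 Ma, youngest = 408.7 Ma → span 1991.3 Myr.

A — Devonian; B — Calymmian; C — Siderian; D — Stenian; E — Ediacaran; span 1991.3 million years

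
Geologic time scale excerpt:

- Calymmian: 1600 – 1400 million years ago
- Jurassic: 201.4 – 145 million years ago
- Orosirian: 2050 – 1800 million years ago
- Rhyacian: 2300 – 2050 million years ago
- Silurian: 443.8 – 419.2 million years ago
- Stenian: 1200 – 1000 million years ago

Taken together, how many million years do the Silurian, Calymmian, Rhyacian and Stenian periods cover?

Each duration: Silurian = 24.6; Calymmian = 200; Rhyacian = 250; Stenian = 200.
Sum: 24.6 + 200 + 250 + 200 = 674.6 Myr.

674.6 million years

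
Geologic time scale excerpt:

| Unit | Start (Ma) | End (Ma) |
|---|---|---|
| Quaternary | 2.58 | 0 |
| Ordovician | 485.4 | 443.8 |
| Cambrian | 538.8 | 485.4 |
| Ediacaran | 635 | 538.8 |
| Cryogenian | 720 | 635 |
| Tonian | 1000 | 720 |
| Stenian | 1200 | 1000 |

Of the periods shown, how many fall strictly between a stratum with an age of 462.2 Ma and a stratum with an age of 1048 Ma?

1048 Ma sits inside the Stenian (1200–1000) and 462.2 Ma inside the Ordovician (485.4–443.8); neither of those is wholly between the two dates.
The listed periods lying completely between them are Tonian, Cryogenian, Ediacaran, Cambrian — 4 in all.

4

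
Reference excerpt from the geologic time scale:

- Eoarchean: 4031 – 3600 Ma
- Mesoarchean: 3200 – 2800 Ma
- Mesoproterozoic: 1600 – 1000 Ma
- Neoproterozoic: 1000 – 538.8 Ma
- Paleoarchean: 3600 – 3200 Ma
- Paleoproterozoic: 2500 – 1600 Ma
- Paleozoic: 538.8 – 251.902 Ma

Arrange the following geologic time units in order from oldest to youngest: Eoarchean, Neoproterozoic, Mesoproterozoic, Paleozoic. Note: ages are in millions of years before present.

Sorting by start age (descending Ma, since larger Ma = older): Eoarchean began 4031, Mesoproterozoic began 1600, Neoproterozoic began 1000, Paleozoic began 538.8.

Eoarchean → Mesoproterozoic → Neoproterozoic → Paleozoic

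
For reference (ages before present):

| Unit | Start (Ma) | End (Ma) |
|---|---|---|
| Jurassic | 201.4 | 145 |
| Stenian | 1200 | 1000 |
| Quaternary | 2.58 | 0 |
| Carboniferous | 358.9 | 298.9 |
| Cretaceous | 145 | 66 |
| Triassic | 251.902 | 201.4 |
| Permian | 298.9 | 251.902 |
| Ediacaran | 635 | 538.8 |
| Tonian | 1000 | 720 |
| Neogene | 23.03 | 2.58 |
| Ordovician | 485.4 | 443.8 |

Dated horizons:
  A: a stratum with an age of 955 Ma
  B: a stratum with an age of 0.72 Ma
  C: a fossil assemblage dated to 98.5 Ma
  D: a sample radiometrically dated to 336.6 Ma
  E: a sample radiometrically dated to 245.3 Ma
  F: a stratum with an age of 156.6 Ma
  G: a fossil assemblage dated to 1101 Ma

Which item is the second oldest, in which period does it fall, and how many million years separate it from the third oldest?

Sorted oldest-first by Ma: G (1101), A (955), D (336.6), E (245.3), F (156.6), C (98.5), B (0.72).
The second oldest is A at 955 Ma, which lies in 1000–720 Ma: the Tonian.
The third oldest is D at 336.6 Ma; separation = |955 − 336.6| = 618.4 Myr.

A, in the Tonian; 618.4 million years to D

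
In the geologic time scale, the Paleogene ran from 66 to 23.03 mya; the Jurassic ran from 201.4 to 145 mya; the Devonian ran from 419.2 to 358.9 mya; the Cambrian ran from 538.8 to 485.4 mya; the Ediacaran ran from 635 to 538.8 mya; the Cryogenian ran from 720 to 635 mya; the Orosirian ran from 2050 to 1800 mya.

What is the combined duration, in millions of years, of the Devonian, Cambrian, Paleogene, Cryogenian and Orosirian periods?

Duration is start − end for each: (419.2 − 358.9) + (538.8 − 485.4) + (66 − 23.03) + (720 − 635) + (2050 − 1800).
That is 60.3 + 53.4 + 42.97 + 85 + 250, which totals 491.67 million years.

491.67 million years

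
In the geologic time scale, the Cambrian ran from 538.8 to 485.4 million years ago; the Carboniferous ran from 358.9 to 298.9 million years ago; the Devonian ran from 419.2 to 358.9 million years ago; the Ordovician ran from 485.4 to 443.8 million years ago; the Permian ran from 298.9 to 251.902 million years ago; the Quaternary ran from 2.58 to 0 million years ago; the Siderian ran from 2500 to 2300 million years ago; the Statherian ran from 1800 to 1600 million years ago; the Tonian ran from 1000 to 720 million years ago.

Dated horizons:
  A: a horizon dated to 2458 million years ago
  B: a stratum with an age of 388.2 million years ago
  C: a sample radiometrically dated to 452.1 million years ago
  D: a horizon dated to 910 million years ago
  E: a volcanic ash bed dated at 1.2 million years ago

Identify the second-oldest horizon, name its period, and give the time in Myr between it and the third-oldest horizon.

D, in the Tonian; 457.9 million years to C

Sorted oldest-first by Ma: A (2458), D (910), C (452.1), B (388.2), E (1.2).
The second oldest is D at 910 Ma, which lies in 1000–720 Ma: the Tonian.
The third oldest is C at 452.1 Ma; separation = |910 − 452.1| = 457.9 Myr.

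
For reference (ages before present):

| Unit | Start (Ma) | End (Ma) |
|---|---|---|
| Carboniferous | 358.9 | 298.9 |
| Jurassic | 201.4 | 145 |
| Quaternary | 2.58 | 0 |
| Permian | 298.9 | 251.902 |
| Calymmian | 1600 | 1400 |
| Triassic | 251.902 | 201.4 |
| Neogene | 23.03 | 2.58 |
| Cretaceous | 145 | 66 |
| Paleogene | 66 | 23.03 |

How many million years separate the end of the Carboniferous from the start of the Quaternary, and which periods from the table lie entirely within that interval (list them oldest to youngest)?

End of Carboniferous = 298.9 Ma; start of Quaternary = 2.58 Ma.
Gap = 298.9 − 2.58 = 296.32 Myr.
Periods wholly inside 298.9–2.58 Ma: Permian (298.9–251.902), Triassic (251.902–201.4), Jurassic (201.4–145), Cretaceous (145–66), Paleogene (66–23.03), Neogene (23.03–2.58).

296.32 million years; Permian, Triassic, Jurassic, Cretaceous, Paleogene, Neogene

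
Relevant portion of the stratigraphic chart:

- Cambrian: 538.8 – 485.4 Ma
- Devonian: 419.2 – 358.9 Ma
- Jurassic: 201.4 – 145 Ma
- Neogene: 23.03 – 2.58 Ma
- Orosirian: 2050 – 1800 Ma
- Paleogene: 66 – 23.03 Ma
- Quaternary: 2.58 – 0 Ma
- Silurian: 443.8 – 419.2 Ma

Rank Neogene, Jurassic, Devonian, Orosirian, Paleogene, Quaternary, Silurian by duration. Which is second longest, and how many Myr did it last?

Start − end for each: Neogene 23.03 − 2.58 = 20.45; Jurassic 201.4 − 145 = 56.4; Devonian 419.2 − 358.9 = 60.3; Orosirian 2050 − 1800 = 250; Paleogene 66 − 23.03 = 42.97; Quaternary 2.58 − 0 = 2.58; Silurian 443.8 − 419.2 = 24.6.
Ranking these from longest: Orosirian > Devonian > Jurassic > Paleogene > Silurian > Neogene > Quaternary.
Position 2 in that ranking is Devonian, which lasted 60.3 Myr.

Devonian, 60.3 million years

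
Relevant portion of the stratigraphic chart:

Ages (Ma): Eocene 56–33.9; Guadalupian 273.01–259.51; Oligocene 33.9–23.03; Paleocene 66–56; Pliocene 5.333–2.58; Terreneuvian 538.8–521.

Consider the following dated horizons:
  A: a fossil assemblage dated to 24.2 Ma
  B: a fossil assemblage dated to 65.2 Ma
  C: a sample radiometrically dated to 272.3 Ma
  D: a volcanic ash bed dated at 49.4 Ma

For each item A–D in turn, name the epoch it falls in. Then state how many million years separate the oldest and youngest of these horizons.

Match each age against the start–end ranges in the excerpt: A = 24.2 Ma → Oligocene (33.9–23.03); B = 65.2 Ma → Paleocene (66–56); C = 272.3 Ma → Guadalupian (273.01–259.51); D = 49.4 Ma → Eocene (56–33.9).
The largest age is 272.3 Ma and the smallest is 24.2 Ma; their difference is 248.1 Myr.

A — Oligocene; B — Paleocene; C — Guadalupian; D — Eocene; span 248.1 million years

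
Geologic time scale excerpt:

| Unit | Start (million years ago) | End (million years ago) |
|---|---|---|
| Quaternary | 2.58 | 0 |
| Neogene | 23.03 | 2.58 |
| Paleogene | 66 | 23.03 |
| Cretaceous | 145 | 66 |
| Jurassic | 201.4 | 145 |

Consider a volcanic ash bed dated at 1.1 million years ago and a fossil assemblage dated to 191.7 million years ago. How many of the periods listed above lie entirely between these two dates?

191.7 Ma sits inside the Jurassic (201.4–145) and 1.1 Ma inside the Quaternary (2.58–0); neither of those is wholly between the two dates.
The listed periods lying completely between them are Cretaceous, Paleogene, Neogene — 3 in all.

3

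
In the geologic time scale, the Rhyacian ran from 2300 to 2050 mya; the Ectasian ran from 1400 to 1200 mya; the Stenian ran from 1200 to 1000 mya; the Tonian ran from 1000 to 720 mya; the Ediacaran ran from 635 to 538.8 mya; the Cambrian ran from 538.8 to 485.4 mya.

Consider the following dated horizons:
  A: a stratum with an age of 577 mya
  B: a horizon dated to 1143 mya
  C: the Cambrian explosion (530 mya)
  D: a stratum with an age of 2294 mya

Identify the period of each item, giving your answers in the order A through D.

A — Ediacaran; B — Stenian; C — Cambrian; D — Rhyacian

Match each age against the start–end ranges in the excerpt: A = 577 Ma → Ediacaran (635–538.8); B = 1143 Ma → Stenian (1200–1000); C = 530 Ma → Cambrian (538.8–485.4); D = 2294 Ma → Rhyacian (2300–2050).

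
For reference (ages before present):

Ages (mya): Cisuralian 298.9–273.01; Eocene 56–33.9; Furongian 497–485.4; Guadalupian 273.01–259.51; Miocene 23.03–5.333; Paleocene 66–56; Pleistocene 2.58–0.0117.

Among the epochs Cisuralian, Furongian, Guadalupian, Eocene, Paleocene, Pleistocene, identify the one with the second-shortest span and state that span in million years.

Paleocene, 10 million years

Durations: Cisuralian 25.89; Furongian 11.6; Guadalupian 13.5; Eocene 22.1; Paleocene 10; Pleistocene 2.5683 Myr.
Sorted shortest-first: Pleistocene (2.5683), Paleocene (10), Furongian (11.6), Guadalupian (13.5), Eocene (22.1), Cisuralian (25.89).
The second shortest is Paleocene at 10 Myr.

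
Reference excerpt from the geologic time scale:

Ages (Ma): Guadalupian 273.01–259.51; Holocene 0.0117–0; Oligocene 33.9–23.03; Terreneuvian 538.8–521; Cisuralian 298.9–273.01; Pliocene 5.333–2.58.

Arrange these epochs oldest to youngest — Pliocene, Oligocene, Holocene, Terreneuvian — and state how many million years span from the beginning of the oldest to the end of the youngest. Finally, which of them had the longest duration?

Terreneuvian, Oligocene, Pliocene, Holocene; total span 538.8 Myr; longest is Terreneuvian

From the excerpt: Pliocene 5.333–2.58; Oligocene 33.9–23.03; Holocene 0.0117–0; Terreneuvian 538.8–521 (Ma).
Larger Ma is earlier, so the oldest is Terreneuvian and the youngest is Holocene; oldest to youngest: Terreneuvian, Oligocene, Pliocene, Holocene.
Oldest start 538.8 minus youngest end 0 gives 538.8 Myr overall.
Individual lengths (start − end): Terreneuvian 17.8; Oligocene 10.87; Holocene 0.0117; Pliocene 2.753. The largest is Terreneuvian at 17.8 Myr.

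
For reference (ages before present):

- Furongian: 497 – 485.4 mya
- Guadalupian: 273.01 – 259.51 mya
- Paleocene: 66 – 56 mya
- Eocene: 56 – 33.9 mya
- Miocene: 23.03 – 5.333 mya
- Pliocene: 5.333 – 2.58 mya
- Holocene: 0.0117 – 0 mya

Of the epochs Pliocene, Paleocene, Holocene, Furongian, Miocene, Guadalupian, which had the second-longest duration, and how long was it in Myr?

Guadalupian, 13.5 million years

Start − end for each: Pliocene 5.333 − 2.58 = 2.753; Paleocene 66 − 56 = 10; Holocene 0.0117 − 0 = 0.0117; Furongian 497 − 485.4 = 11.6; Miocene 23.03 − 5.333 = 17.697; Guadalupian 273.01 − 259.51 = 13.5.
Ranking these from longest: Miocene > Guadalupian > Furongian > Paleocene > Pliocene > Holocene.
Position 2 in that ranking is Guadalupian, which lasted 13.5 Myr.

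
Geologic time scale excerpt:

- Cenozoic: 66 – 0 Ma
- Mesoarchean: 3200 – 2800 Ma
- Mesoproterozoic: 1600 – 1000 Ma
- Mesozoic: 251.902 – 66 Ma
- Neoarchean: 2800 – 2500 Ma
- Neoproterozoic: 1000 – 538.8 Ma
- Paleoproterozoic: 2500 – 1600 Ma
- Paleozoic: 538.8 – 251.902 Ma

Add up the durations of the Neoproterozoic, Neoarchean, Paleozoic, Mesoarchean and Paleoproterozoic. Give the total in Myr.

Each duration: Neoproterozoic = 461.2; Neoarchean = 300; Paleozoic = 286.898; Mesoarchean = 400; Paleoproterozoic = 900.
Sum: 461.2 + 300 + 286.898 + 400 + 900 = 2348.098 Myr.

2348.098 million years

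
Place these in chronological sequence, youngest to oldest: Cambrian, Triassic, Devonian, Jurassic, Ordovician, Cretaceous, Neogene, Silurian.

Neogene, Cretaceous, Jurassic, Triassic, Devonian, Silurian, Ordovician, Cambrian

Group by era (each group listed oldest first) — Paleozoic: Cambrian, Ordovician, Silurian, Devonian; Mesozoic: Triassic, Jurassic, Cretaceous; Cenozoic: Neogene. The eras run Paleozoic → Mesozoic → Cenozoic. Concatenating the groups in that era order and then reversing gives youngest to oldest.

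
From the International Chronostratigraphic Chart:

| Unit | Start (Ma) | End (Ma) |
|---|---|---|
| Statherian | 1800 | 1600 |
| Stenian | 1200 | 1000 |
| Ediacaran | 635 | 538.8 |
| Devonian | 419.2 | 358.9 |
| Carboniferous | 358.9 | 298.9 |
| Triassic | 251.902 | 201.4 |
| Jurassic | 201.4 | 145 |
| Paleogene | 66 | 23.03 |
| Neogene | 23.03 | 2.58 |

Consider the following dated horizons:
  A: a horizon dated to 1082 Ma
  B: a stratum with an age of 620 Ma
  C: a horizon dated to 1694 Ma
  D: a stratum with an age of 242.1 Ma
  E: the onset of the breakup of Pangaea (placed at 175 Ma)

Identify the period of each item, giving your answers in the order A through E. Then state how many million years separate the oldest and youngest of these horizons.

A: 1082 Ma lies in 1200–1000 Ma, so Stenian.
B: 620 Ma lies in 635–538.8 Ma, so Ediacaran.
C: 1694 Ma lies in 1800–1600 Ma, so Statherian.
D: 242.1 Ma lies in 251.902–201.4 Ma, so Triassic.
E: 175 Ma lies in 201.4–145 Ma, so Jurassic.
Oldest = 1694 Ma, youngest = 175 Ma → span 1519 Myr.

A — Stenian; B — Ediacaran; C — Statherian; D — Triassic; E — Jurassic; span 1519 million years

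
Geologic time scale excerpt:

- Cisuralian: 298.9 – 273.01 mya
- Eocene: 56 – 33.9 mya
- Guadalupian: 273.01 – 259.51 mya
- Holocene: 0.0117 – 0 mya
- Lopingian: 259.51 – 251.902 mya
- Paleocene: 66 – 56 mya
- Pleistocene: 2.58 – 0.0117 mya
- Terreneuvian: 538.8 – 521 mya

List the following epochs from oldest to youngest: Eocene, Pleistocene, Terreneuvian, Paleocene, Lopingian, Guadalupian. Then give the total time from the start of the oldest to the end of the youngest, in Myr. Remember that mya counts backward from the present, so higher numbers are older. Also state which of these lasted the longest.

From the excerpt: Eocene 56–33.9; Pleistocene 2.58–0.0117; Terreneuvian 538.8–521; Paleocene 66–56; Lopingian 259.51–251.902; Guadalupian 273.01–259.51 (Ma).
Larger Ma is earlier, so the oldest is Terreneuvian and the youngest is Pleistocene; oldest to youngest: Terreneuvian, Guadalupian, Lopingian, Paleocene, Eocene, Pleistocene.
Oldest start 538.8 minus youngest end 0.0117 gives 538.7883 Myr overall.
Individual lengths (start − end): Guadalupian 13.5; Paleocene 10; Pleistocene 2.5683; Terreneuvian 17.8; Lopingian 7.608; Eocene 22.1. The largest is Eocene at 22.1 Myr.

Terreneuvian → Guadalupian → Lopingian → Paleocene → Eocene → Pleistocene; total span 538.7883 Myr; longest is Eocene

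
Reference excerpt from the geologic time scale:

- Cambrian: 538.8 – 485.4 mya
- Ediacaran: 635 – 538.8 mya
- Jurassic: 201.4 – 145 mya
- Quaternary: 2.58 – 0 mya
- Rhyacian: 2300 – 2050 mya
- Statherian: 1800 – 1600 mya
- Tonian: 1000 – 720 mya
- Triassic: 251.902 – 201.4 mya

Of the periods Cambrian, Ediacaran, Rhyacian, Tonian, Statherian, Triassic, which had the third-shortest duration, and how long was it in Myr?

Ediacaran, 96.2 million years

Start − end for each: Cambrian 538.8 − 485.4 = 53.4; Ediacaran 635 − 538.8 = 96.2; Rhyacian 2300 − 2050 = 250; Tonian 1000 − 720 = 280; Statherian 1800 − 1600 = 200; Triassic 251.902 − 201.4 = 50.502.
Ranking these from shortest: Triassic < Cambrian < Ediacaran < Statherian < Rhyacian < Tonian.
Position 3 in that ranking is Ediacaran, which lasted 96.2 Myr.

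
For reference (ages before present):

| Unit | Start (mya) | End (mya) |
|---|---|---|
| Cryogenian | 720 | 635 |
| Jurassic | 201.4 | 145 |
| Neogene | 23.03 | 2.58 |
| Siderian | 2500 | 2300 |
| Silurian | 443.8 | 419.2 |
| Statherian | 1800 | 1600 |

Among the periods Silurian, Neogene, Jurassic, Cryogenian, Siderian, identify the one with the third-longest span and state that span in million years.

Durations: Silurian 24.6; Neogene 20.45; Jurassic 56.4; Cryogenian 85; Siderian 200 Myr.
Sorted longest-first: Siderian (200), Cryogenian (85), Jurassic (56.4), Silurian (24.6), Neogene (20.45).
The third longest is Jurassic at 56.4 Myr.

Jurassic, 56.4 million years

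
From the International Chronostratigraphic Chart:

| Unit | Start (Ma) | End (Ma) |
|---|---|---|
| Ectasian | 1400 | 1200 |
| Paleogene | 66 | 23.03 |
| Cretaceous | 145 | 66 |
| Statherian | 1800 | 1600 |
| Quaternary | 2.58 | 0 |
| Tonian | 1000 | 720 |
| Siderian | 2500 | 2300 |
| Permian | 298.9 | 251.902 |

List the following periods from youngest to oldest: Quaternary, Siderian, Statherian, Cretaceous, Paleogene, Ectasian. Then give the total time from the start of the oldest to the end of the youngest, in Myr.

Quaternary → Paleogene → Cretaceous → Ectasian → Statherian → Siderian; total span 2500 Myr

Start ages (Ma): Siderian 2500, Statherian 1800, Ectasian 1400, Cretaceous 145, Paleogene 66, Quaternary 2.58.
Ordered youngest to oldest: Quaternary, Paleogene, Cretaceous, Ectasian, Statherian, Siderian.
Span = 2500 − 0 = 2500 Myr.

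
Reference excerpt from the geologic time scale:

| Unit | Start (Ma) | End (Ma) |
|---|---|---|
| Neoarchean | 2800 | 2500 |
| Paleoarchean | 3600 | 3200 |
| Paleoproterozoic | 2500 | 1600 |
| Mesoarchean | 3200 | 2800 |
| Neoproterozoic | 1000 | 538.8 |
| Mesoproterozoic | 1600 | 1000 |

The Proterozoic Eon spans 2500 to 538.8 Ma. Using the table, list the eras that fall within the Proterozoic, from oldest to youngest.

Eras with both bounds inside 2500–538.8 Ma: Paleoproterozoic (2500–1600), Mesoproterozoic (1600–1000), Neoproterozoic (1000–538.8).

Paleoproterozoic, Mesoproterozoic, Neoproterozoic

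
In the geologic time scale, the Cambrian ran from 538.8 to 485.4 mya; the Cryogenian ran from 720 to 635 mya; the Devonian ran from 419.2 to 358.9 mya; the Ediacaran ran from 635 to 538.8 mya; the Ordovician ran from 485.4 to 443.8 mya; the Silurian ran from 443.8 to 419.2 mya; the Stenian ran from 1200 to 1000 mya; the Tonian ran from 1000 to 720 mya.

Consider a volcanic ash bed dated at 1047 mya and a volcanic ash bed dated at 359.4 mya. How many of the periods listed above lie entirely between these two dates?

1047 Ma sits inside the Stenian (1200–1000) and 359.4 Ma inside the Devonian (419.2–358.9); neither of those is wholly between the two dates.
The listed periods lying completely between them are Tonian, Cryogenian, Ediacaran, Cambrian, Ordovician, Silurian — 6 in all.

6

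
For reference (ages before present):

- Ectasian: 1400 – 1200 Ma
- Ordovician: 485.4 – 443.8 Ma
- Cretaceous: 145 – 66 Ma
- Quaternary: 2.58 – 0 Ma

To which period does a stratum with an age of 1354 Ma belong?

Ectasian

1354 Ma lies between 1400 and 1200 Ma, so it falls in the Ectasian.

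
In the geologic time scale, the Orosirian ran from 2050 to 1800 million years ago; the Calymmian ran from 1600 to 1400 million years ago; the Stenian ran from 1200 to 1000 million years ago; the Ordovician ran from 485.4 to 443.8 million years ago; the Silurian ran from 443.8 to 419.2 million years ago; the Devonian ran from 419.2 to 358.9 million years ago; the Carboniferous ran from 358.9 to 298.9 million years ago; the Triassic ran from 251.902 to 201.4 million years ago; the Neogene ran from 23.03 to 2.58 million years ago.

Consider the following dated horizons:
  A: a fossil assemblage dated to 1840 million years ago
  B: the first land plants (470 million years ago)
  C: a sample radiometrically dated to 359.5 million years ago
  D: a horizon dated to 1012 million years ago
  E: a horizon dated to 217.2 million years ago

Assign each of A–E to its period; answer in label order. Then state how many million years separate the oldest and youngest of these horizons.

A — Orosirian; B — Ordovician; C — Devonian; D — Stenian; E — Triassic; span 1622.8 million years

A: 1840 Ma lies in 2050–1800 Ma, so Orosirian.
B: 470 Ma lies in 485.4–443.8 Ma, so Ordovician.
C: 359.5 Ma lies in 419.2–358.9 Ma, so Devonian.
D: 1012 Ma lies in 1200–1000 Ma, so Stenian.
E: 217.2 Ma lies in 251.902–201.4 Ma, so Triassic.
Oldest = 1840 Ma, youngest = 217.2 Ma → span 1622.8 Myr.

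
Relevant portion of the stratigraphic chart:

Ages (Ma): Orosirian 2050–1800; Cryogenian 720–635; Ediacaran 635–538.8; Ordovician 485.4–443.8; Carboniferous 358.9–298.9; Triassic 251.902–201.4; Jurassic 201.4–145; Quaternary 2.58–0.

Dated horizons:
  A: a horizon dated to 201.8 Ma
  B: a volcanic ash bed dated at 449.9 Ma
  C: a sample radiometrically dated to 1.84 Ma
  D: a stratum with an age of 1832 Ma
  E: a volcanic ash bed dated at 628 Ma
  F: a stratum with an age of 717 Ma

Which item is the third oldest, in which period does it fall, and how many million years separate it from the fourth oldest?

E, in the Ediacaran; 178.1 million years to B

Sorted oldest-first by Ma: D (1832), F (717), E (628), B (449.9), A (201.8), C (1.84).
The third oldest is E at 628 Ma, which lies in 635–538.8 Ma: the Ediacaran.
The fourth oldest is B at 449.9 Ma; separation = |628 − 449.9| = 178.1 Myr.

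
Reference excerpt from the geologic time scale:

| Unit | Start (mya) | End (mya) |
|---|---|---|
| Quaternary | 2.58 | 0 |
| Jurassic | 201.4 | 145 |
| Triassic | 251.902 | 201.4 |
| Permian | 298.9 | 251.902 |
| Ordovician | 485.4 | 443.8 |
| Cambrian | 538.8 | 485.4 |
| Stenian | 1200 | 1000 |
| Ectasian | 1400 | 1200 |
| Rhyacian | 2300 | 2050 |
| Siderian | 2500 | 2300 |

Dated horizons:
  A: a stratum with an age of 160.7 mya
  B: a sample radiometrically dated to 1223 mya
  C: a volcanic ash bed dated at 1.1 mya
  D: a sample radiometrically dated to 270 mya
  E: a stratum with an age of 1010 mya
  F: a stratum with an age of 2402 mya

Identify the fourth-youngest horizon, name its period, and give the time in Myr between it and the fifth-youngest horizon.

E, in the Stenian; 213 million years to B

Sorted youngest-first by Ma: C (1.1), A (160.7), D (270), E (1010), B (1223), F (2402).
The fourth youngest is E at 1010 Ma, which lies in 1200–1000 Ma: the Stenian.
The fifth youngest is B at 1223 Ma; separation = |1010 − 1223| = 213 Myr.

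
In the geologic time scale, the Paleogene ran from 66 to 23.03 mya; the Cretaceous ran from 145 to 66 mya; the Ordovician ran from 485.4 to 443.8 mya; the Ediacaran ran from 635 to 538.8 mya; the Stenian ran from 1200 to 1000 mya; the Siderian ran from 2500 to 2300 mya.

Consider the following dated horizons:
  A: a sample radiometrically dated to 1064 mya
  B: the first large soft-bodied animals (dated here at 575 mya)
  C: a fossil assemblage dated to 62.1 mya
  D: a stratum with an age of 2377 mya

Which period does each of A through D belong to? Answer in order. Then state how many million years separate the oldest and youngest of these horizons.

A — Stenian; B — Ediacaran; C — Paleogene; D — Siderian; span 2314.9 million years

A: 1064 Ma lies in 1200–1000 Ma, so Stenian.
B: 575 Ma lies in 635–538.8 Ma, so Ediacaran.
C: 62.1 Ma lies in 66–23.03 Ma, so Paleogene.
D: 2377 Ma lies in 2500–2300 Ma, so Siderian.
Oldest = 2377 Ma, youngest = 62.1 Ma → span 2314.9 Myr.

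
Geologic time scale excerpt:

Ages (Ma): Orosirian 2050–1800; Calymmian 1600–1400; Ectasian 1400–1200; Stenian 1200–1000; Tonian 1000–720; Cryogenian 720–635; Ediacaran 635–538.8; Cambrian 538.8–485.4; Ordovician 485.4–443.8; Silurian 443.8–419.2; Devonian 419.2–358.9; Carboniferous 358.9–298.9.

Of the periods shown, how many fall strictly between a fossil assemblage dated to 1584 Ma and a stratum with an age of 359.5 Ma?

1584 Ma sits inside the Calymmian (1600–1400) and 359.5 Ma inside the Devonian (419.2–358.9); neither of those is wholly between the two dates.
The listed periods lying completely between them are Ectasian, Stenian, Tonian, Cryogenian, Ediacaran, Cambrian, Ordovician, Silurian — 8 in all.

8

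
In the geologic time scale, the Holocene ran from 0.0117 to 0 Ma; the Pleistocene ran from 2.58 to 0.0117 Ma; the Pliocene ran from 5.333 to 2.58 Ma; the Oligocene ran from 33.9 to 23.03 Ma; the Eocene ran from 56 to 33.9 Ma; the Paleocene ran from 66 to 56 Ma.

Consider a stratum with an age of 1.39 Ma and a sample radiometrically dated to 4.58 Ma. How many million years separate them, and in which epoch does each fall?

3.19 million years apart; the first in the Pleistocene, the second in the Pliocene

Elapsed time: 4.58 − 1.39 = 3.19 Myr.
1.39 Ma lies within 2.58–0.0117 Ma: Pleistocene.
4.58 Ma lies within 5.333–2.58 Ma: Pliocene.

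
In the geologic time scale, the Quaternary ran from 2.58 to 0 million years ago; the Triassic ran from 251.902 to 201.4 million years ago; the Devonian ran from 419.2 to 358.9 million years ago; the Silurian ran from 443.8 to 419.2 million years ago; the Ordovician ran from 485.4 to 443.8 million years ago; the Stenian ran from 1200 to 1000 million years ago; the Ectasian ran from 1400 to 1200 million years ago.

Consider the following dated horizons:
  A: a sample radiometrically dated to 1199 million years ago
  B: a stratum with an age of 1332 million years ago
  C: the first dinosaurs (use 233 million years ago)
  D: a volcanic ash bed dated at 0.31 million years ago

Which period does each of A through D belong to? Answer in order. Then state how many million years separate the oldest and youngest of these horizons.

A: 1199 Ma lies in 1200–1000 Ma, so Stenian.
B: 1332 Ma lies in 1400–1200 Ma, so Ectasian.
C: 233 Ma lies in 251.902–201.4 Ma, so Triassic.
D: 0.31 Ma lies in 2.58–0 Ma, so Quaternary.
Oldest = 1332 Ma, youngest = 0.31 Ma → span 1331.69 Myr.

A — Stenian; B — Ectasian; C — Triassic; D — Quaternary; span 1331.69 million years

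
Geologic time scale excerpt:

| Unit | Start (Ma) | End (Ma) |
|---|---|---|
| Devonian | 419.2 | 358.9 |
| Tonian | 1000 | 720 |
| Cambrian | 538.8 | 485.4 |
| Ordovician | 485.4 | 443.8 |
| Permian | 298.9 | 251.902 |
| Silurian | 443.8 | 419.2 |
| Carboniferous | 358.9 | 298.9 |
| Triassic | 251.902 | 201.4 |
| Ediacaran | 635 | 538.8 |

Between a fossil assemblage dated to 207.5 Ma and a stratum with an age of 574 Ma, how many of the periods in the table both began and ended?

574 Ma sits inside the Ediacaran (635–538.8) and 207.5 Ma inside the Triassic (251.902–201.4); neither of those is wholly between the two dates.
The listed periods lying completely between them are Cambrian, Ordovician, Silurian, Devonian, Carboniferous, Permian — 6 in all.

6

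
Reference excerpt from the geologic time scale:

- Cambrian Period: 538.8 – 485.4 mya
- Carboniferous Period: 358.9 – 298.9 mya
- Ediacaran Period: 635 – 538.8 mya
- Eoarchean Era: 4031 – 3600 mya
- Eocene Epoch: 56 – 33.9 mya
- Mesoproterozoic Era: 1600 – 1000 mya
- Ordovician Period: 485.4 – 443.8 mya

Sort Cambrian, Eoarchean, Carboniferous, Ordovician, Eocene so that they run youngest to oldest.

The oldest of these is Eoarchean (starts 4031 Ma) and the youngest is Eocene (ends 33.9 Ma).
In between, by decreasing start age: Cambrian (538.8), Ordovician (485.4), Carboniferous (358.9).
Listing youngest first means reversing that sequence.

Eocene, Carboniferous, Ordovician, Cambrian, Eoarchean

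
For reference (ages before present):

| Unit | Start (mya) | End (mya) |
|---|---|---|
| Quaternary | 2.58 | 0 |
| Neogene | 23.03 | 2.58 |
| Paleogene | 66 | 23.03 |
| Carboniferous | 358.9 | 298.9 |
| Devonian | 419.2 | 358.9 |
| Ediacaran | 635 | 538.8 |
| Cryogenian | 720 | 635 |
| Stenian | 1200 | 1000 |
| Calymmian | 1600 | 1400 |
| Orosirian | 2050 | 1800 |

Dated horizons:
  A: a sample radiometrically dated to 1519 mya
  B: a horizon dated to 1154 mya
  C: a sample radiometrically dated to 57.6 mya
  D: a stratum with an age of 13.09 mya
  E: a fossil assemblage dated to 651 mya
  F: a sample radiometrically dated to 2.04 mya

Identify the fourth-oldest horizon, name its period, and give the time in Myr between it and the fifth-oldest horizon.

C, in the Paleogene; 44.51 million years to D

Sorted oldest-first by Ma: A (1519), B (1154), E (651), C (57.6), D (13.09), F (2.04).
The fourth oldest is C at 57.6 Ma, which lies in 66–23.03 Ma: the Paleogene.
The fifth oldest is D at 13.09 Ma; separation = |57.6 − 13.09| = 44.51 Myr.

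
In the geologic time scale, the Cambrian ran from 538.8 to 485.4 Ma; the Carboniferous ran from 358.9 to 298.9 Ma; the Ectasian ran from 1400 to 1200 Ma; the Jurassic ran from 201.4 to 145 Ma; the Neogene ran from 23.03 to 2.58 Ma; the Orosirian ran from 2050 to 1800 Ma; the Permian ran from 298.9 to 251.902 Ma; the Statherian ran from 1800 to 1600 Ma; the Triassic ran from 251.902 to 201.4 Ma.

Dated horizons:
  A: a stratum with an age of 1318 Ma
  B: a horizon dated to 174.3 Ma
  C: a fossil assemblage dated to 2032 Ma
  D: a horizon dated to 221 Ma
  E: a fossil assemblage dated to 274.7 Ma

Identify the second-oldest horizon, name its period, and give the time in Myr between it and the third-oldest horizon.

Larger Ma means older, so oldest first: C 2032 > A 1318 > E 274.7 > D 221 > B 174.3.
Counting 2 along gives A (1318 Ma); the excerpt puts that inside the Ectasian, 1400–1200 Ma.
Next in line is E (274.7 Ma), and 1318 − 274.7 = 1043.3 Myr.

A, in the Ectasian; 1043.3 million years to E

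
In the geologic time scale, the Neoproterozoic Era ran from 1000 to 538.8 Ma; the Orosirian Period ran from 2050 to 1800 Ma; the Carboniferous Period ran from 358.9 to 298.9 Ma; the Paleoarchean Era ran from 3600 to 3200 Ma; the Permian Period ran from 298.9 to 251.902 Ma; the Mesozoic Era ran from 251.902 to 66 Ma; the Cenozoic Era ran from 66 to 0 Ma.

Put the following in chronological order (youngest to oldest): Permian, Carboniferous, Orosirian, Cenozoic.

Sorting by start age (ascending Ma, since larger Ma = older): Cenozoic start 66, Permian start 298.9, Carboniferous start 358.9, Orosirian start 2050.

Cenozoic → Permian → Carboniferous → Orosirian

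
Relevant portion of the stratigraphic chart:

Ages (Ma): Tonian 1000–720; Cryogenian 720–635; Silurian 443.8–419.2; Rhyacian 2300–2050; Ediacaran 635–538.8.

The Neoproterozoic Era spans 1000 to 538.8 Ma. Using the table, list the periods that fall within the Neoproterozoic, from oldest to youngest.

Tonian, Cryogenian, Ediacaran

Periods with both bounds inside 1000–538.8 Ma: Tonian (1000–720), Cryogenian (720–635), Ediacaran (635–538.8).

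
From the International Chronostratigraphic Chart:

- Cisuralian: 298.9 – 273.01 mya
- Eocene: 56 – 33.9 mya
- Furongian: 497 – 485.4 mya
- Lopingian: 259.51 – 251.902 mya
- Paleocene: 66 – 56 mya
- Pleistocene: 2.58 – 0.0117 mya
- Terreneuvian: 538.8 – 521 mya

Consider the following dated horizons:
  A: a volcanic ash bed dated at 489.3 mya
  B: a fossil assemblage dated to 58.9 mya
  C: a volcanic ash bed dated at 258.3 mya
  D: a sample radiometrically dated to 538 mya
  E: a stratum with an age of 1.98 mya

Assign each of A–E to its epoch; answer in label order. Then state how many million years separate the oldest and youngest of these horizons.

Match each age against the start–end ranges in the excerpt: A = 489.3 Ma → Furongian (497–485.4); B = 58.9 Ma → Paleocene (66–56); C = 258.3 Ma → Lopingian (259.51–251.902); D = 538 Ma → Terreneuvian (538.8–521); E = 1.98 Ma → Pleistocene (2.58–0.0117).
The largest age is 538 Ma and the smallest is 1.98 Ma; their difference is 536.02 Myr.

A — Furongian; B — Paleocene; C — Lopingian; D — Terreneuvian; E — Pleistocene; span 536.02 million years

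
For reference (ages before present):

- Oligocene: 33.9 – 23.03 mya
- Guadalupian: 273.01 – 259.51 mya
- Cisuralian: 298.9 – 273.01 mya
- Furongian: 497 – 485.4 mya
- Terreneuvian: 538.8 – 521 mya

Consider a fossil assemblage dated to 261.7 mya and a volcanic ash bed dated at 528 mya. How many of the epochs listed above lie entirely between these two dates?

2

The older date is 528 Ma and the younger is 261.7 Ma.
Epochs with start < 528 and end > 261.7 Ma: Furongian (497–485.4), Cisuralian (298.9–273.01).
That is 2 complete epochs.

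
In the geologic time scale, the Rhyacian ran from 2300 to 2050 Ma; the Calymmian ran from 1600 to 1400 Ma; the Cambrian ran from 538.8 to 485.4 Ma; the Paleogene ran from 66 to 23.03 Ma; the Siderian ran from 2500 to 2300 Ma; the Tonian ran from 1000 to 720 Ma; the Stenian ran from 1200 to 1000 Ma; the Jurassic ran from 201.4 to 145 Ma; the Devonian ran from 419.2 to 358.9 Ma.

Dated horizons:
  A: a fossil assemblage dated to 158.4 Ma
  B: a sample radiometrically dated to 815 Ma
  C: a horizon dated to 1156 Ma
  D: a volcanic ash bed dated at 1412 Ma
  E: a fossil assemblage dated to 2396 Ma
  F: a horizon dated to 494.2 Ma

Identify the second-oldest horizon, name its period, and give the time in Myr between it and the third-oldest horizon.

Sorted oldest-first by Ma: E (2396), D (1412), C (1156), B (815), F (494.2), A (158.4).
The second oldest is D at 1412 Ma, which lies in 1600–1400 Ma: the Calymmian.
The third oldest is C at 1156 Ma; separation = |1412 − 1156| = 256 Myr.

D, in the Calymmian; 256 million years to C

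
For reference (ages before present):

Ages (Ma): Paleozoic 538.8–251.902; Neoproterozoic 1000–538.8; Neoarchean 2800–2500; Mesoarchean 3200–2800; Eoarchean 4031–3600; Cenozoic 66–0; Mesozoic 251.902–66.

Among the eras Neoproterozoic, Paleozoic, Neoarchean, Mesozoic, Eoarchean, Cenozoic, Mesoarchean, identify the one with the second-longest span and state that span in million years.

Durations: Neoproterozoic 461.2; Paleozoic 286.898; Neoarchean 300; Mesozoic 185.902; Eoarchean 431; Cenozoic 66; Mesoarchean 400 Myr.
Sorted longest-first: Neoproterozoic (461.2), Eoarchean (431), Mesoarchean (400), Neoarchean (300), Paleozoic (286.898), Mesozoic (185.902), Cenozoic (66).
The second longest is Eoarchean at 431 Myr.

Eoarchean, 431 million years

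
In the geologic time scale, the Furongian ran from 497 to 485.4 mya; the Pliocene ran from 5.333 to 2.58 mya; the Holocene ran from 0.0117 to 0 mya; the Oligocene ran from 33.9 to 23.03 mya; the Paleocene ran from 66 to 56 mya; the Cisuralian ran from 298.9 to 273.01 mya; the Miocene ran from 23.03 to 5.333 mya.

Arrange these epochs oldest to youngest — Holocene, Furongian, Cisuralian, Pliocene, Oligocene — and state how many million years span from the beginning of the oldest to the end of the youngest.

Furongian → Cisuralian → Oligocene → Pliocene → Holocene; total span 497 Myr

Start ages (Ma): Furongian 497, Cisuralian 298.9, Oligocene 33.9, Pliocene 5.333, Holocene 0.0117.
Ordered oldest to youngest: Furongian, Cisuralian, Oligocene, Pliocene, Holocene.
Span = 497 − 0 = 497 Myr.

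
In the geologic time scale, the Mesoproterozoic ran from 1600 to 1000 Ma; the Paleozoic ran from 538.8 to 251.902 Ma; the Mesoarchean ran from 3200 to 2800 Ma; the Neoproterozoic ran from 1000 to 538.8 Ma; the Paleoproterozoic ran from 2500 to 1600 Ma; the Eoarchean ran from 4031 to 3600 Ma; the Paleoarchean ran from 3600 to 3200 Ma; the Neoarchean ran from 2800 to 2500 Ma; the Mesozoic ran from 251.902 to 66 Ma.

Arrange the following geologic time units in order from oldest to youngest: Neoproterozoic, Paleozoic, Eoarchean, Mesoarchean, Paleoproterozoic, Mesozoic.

Eoarchean → Mesoarchean → Paleoproterozoic → Neoproterozoic → Paleozoic → Mesozoic

The oldest of these is Eoarchean (starts 4031 Ma) and the youngest is Mesozoic (ends 66 Ma).
In between, by decreasing start age: Mesoarchean (3200), Paleoproterozoic (2500), Neoproterozoic (1000), Paleozoic (538.8).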